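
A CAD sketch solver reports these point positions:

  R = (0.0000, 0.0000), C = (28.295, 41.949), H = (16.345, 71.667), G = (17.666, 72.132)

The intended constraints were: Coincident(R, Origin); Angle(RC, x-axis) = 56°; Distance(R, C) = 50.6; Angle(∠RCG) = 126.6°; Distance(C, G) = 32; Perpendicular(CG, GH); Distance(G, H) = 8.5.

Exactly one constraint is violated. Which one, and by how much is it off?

Distance(G, H) = 8.5 — off by 7.10.

R = (0.00, 0.00) ✓; RC at 56.00° ✓; |RC| = 50.60 ✓; ∠RCG = 126.6° ✓; |CG| = 32.00 ✓; ∠(CG, GH) = 89.99° ✓; |GH| = 1.400 ✗.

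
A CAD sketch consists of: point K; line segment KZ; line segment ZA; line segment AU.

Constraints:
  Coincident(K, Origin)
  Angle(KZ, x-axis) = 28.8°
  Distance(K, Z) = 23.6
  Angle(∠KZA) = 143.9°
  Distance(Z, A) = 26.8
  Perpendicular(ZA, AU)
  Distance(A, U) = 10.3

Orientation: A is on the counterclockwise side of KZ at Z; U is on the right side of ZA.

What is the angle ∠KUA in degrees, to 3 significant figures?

62.2°

K is at the origin; KZ runs at 28.8° with length 23.6, so Z = 23.6·(cos 28.8°, sin 28.8°) = (20.7, 11.4). ∠KZA = 143.9°, so ZA runs at 28.8° + (180° − 143.9°) = 64.9° from the x-axis; with |ZA| = 26.8, A = Z + 26.8·(cos 64.9°, sin 64.9°) = (32.0, 35.6). The perpendicularity gives AU at right angles to ZA; with |AU| = 10.3 on the right of ZA, U = A + 10.3·(0.906, -0.424) = (41.4, 31.3). Then cos ∠KUA = UK·UA / (|UK||UA|), giving 62.2°.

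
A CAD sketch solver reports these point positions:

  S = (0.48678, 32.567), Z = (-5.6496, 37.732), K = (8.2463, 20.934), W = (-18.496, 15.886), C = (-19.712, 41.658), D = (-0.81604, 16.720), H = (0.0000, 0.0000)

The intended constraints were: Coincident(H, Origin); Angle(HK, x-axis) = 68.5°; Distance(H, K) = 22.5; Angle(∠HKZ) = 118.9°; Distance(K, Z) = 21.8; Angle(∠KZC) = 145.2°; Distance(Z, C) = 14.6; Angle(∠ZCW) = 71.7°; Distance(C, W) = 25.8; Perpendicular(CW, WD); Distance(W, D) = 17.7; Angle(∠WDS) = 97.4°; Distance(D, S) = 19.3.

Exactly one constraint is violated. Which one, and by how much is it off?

Distance(D, S) = 19.3 — off by 3.40.

H = (0.00, 0.00) ✓; HK at 68.50° ✓; |HK| = 22.50 ✓; ∠HKZ = 118.9° ✓; |KZ| = 21.80 ✓; ∠KZC = 145.2° ✓; |ZC| = 14.60 ✓; ∠ZCW = 71.70° ✓; |CW| = 25.80 ✓; ∠(CW, WD) = 90.00° ✓; |WD| = 17.70 ✓; ∠WDS = 97.40° ✓; |DS| = 15.90 ✗.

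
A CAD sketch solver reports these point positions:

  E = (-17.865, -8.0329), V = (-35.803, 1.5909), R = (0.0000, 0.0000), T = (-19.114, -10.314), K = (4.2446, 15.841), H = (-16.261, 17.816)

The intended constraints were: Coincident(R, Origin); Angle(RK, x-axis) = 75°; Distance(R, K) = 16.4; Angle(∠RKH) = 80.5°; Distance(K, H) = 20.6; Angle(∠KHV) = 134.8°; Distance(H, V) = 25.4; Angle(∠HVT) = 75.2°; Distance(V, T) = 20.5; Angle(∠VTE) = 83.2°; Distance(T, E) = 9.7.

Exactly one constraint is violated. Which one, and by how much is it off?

Distance(T, E) = 9.7 — off by 7.10.

R = (0.00, 0.00) ✓; RK at 75.00° ✓; |RK| = 16.40 ✓; ∠RKH = 80.50° ✓; |KH| = 20.60 ✓; ∠KHV = 134.8° ✓; |HV| = 25.40 ✓; ∠HVT = 75.20° ✓; |VT| = 20.50 ✓; ∠VTE = 83.20° ✓; |TE| = 2.601 ✗.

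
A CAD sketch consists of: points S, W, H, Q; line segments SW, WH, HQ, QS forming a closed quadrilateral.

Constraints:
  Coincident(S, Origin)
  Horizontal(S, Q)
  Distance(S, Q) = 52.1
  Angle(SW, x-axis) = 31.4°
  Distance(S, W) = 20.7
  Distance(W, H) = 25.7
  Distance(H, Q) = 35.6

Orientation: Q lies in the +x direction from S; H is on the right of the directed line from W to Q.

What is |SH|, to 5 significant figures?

24.688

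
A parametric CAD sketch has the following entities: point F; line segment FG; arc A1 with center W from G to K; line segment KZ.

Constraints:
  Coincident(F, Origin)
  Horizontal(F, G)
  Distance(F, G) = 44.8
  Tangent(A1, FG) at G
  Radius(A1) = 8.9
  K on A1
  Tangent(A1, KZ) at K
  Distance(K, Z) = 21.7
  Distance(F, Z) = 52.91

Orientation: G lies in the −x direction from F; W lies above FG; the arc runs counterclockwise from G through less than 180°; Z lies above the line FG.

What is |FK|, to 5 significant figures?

37.933

F is at the origin; F and G share the same y with |FG| = 44.8 and G on the −x side, so G = (-44.800, 0.0000). The tangent condition forces WG to be normal to FG, so W = G + (0, 8.9) = (-44.800, 8.9000). Since WK ⟂ KZ (tangency), |WZ| = √(8.9² + 21.7²) = 23.454 regardless of where K sits on A1. So Z lies on both circle(F, 52.91) and circle(W, 23.454); the above-FG intersection is Z = (-41.995, 32.186). K is the foot of the tangent from Z: K = (-36.221, 11.268).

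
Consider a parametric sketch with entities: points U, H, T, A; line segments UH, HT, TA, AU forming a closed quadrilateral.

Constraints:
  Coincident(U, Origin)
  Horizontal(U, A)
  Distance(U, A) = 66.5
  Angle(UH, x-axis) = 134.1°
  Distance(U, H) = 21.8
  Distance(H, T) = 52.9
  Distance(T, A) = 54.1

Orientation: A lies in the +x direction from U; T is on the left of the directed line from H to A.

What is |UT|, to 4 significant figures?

51.57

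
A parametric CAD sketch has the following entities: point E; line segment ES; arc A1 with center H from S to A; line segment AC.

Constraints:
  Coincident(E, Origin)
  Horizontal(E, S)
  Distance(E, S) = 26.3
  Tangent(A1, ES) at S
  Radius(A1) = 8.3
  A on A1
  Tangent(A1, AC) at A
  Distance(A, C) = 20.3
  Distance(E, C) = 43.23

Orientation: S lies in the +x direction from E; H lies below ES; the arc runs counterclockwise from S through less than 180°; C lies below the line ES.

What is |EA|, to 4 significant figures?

23.60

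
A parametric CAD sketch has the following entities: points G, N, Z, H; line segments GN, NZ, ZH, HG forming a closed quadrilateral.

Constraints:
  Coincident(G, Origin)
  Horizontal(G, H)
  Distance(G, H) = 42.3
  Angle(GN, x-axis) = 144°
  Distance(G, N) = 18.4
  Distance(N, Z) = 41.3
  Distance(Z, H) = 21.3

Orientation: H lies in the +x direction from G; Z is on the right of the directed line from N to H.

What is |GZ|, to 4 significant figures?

23.41

G is at the origin; GH is horizontal with |GH| = 42.3 and H in +x, so H = (42.3, 0). GN runs at 144.0° with |GN| = 18.4, so N = (-14.89, 10.82). Z is determined by |NZ| = 41.3 and |ZH| = 21.3 together: it lies at the intersection of circle(N, 41.3) and circle(H, 21.3). With |NH| = 58.20, the foot of the radical line on NH is 39.86 from N and the perpendicular offset is √(41.3² − 39.86²) = 10.83. Taking the right-of-NH solution: Z = (22.26, -7.228).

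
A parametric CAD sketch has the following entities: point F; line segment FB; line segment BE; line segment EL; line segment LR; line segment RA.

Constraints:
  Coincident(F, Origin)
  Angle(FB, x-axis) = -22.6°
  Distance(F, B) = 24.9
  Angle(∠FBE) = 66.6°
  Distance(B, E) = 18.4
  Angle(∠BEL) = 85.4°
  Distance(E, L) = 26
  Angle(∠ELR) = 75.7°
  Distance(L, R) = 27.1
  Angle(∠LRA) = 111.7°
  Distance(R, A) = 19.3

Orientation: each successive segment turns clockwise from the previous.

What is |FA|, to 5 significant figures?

32.106

F is at the origin; FB runs at -22.6° with length 24.9, so B = (22.988, -9.5690). ∠FBE = 66.6° gives BE at -136.00° from the x-axis; with |BE| = 18.4, E = (9.7521, -22.351). ∠BEL = 85.4° gives EL at 129.40° from the x-axis; with |EL| = 26.0, L = (-6.7509, -2.2596). ∠ELR = 75.7° gives LR at 25.100° from the x-axis; with |LR| = 27.1, R = (17.790, 9.2362). ∠LRA = 111.7° gives RA at -43.200° from the x-axis; with |RA| = 19.3, A = (31.859, -3.9755). Then |FA| = |A − F| = 32.106.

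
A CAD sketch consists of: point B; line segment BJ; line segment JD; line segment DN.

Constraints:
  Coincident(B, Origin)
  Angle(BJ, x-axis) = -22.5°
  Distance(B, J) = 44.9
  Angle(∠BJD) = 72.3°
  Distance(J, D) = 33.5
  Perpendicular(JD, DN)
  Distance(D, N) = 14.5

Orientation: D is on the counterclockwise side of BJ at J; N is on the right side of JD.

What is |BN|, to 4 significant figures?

60.62

B is at the origin; BJ runs at -22.5° with length 44.9, so J = 44.9·(cos -22.5°, sin -22.5°) = (41.48, -17.18). ∠BJD = 72.3°, so JD runs at -22.5° + (180° − 72.3°) = 85.20° from the x-axis; with |JD| = 33.5, D = J + 33.5·(cos 85.20°, sin 85.20°) = (44.29, 16.20). The perpendicularity gives DN at right angles to JD; with |DN| = 14.5 on the right of JD, N = D + 14.5·(0.9965, -0.08368) = (58.73, 14.99). Then |BN| = |N − B| = 60.62.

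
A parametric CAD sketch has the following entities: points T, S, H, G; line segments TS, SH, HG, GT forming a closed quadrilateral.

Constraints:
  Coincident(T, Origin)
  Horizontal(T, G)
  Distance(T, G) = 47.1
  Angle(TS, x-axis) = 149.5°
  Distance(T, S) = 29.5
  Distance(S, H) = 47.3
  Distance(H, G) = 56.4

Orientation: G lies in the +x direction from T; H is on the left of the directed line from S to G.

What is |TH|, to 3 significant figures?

45.6

Checks: T.y = 0.00, G.y = 0.00 ✓; |SH| = 47.30 ✓; |HG| = 56.40 ✓.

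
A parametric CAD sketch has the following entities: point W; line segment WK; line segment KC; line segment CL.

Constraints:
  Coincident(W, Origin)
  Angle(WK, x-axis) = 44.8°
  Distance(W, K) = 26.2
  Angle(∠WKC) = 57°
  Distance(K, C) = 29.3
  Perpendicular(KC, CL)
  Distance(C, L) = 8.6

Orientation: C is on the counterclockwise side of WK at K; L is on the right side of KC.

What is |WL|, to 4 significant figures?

34.07

W is at the origin; WK runs at 44.8° with length 26.2, so K = 26.2·(cos 44.8°, sin 44.8°) = (18.59, 18.46). ∠WKC = 57.0°, so KC runs at 44.8° + (180° − 57.0°) = 167.8° from the x-axis; with |KC| = 29.3, C = K + 29.3·(cos 167.8°, sin 167.8°) = (-10.05, 24.65). KC is perpendicular to CL; with |CL| = 8.6 on the right of KC, L = C + 8.6·(0.2113, 0.9774) = (-8.230, 33.06). Then |WL| = |L − W| = 34.07.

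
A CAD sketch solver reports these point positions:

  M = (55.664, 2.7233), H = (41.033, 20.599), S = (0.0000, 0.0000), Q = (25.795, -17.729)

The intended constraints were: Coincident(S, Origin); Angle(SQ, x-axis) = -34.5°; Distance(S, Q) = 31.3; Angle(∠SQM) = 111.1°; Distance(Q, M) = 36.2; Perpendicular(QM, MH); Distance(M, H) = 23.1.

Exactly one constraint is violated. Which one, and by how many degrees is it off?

Perpendicular(QM, MH) — off by 4.90°.

S = (0.00, 0.00) ✓; SQ at -34.50° ✓; |SQ| = 31.30 ✓; ∠SQM = 111.1° ✓; |QM| = 36.20 ✓; ∠(QM, MH) = 94.90° ✗; |MH| = 23.10 ✓.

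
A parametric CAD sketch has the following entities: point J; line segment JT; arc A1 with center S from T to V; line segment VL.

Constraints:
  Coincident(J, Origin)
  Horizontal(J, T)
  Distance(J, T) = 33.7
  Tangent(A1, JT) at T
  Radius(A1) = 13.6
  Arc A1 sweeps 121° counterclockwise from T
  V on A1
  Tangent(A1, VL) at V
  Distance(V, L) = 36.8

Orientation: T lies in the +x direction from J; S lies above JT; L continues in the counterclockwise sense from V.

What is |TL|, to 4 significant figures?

52.66

J is at the origin; J and T share the same y with |JT| = 33.7 and T on the +x side, so T = (33.70, 0.000). Since A1 is tangent to JT there, ST ⟂ JT, so S = T + (0, 13.6) = (33.70, 13.60). On A1, T sits at bearing -90° from S; a 121° counterclockwise sweep puts V at bearing 31°, so V = S + 13.6·(cos 31°, sin 31°) = (45.36, 20.60). A1 meets VL tangentially, so SV is at right angles to VL, so VL runs along (−sin 31°, cos 31°); with |VL| = 36.8, L = (26.40, 52.15). Then |TL| = |L − T| = 52.66.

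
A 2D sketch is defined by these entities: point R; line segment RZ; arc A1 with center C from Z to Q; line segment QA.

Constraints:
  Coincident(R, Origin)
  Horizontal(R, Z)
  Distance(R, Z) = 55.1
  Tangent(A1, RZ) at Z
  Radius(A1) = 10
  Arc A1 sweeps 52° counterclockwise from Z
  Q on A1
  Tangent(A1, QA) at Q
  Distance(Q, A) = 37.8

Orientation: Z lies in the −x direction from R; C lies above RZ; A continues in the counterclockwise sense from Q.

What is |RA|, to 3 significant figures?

41.3

On A1, Z sits at bearing -90° from C; a 52° counterclockwise sweep puts Q at bearing -38°, so Q = C + 10.0·(cos -38°, sin -38°) = (-47.2, 3.84). The tangent condition forces CQ to be normal to QA, so QA runs along (−sin -38°, cos -38°); with |QA| = 37.8, A = (-23.9, 33.6). Then |RA| = |A − R| = 41.3.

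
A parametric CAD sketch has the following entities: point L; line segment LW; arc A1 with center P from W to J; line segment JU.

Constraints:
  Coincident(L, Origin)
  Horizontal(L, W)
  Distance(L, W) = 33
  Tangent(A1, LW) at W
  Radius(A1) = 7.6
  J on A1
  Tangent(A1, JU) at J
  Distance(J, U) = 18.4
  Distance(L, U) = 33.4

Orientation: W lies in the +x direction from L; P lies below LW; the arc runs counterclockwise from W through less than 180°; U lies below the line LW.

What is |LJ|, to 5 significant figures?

26.287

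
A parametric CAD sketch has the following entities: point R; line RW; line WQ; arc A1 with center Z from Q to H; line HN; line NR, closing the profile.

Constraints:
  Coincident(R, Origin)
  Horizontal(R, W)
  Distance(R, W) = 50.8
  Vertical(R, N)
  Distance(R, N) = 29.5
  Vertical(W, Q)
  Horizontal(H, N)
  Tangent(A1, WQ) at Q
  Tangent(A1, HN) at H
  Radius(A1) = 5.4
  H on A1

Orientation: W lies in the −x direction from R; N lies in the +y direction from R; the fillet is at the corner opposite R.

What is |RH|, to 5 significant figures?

54.142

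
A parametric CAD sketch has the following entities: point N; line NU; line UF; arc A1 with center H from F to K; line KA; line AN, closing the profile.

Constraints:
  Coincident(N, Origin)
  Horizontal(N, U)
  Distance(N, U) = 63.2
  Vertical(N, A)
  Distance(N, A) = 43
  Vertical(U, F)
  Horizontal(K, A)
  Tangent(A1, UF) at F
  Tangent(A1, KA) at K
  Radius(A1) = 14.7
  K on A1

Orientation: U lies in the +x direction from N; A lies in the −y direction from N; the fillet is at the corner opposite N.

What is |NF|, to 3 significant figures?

69.2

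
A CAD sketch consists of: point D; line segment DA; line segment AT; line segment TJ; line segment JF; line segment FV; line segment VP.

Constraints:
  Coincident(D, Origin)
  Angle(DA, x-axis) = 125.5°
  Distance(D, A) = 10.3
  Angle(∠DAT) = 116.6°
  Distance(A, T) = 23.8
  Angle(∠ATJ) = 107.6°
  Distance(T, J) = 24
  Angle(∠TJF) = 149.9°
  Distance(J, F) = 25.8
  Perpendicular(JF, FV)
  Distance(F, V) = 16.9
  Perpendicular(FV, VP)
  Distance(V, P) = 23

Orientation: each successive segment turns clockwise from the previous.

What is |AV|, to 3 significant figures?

45.3

D is at the origin; DA runs at 125.5° with length 10.3, so A = (-5.98, 8.39). ∠DAT = 116.6° gives AT at 62.1° from the x-axis; with |AT| = 23.8, T = (5.16, 29.4). ∠ATJ = 107.6° gives TJ at -10.3° from the x-axis; with |TJ| = 24.0, J = (28.8, 25.1). ∠TJF = 149.9° gives JF at -40.4° from the x-axis; with |JF| = 25.8, F = (48.4, 8.41). JF is perpendicular to FV, so FV runs at -130°; with |FV| = 16.9, V = (37.5, -4.46). Then |AV| = |V − A| = 45.3.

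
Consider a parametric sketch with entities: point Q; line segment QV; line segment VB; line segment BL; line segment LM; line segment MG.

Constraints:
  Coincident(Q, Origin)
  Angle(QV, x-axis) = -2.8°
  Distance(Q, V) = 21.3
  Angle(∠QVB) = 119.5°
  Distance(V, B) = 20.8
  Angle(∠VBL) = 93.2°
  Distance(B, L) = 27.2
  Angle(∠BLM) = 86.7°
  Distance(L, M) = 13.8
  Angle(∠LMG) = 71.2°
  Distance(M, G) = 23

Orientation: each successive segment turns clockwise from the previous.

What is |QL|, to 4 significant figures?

33.92

Q is at the origin; QV runs at -2.8° with length 21.3, so V = (21.27, -1.041). ∠QVB = 119.5° gives VB at -63.30° from the x-axis; with |VB| = 20.8, B = (30.62, -19.62). ∠VBL = 93.2° gives BL at -150.1° from the x-axis; with |BL| = 27.2, L = (7.041, -33.18). Then |QL| = |L − Q| = 33.92.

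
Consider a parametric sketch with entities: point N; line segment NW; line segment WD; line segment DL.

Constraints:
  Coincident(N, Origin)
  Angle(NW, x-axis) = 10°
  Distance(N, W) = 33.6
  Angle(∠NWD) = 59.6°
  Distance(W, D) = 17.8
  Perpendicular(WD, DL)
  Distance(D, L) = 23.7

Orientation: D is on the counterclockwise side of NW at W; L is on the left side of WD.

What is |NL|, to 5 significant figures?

5.3403

N is at the origin; NW runs at 10.0° with length 33.6, so W = 33.6·(cos 10.0°, sin 10.0°) = (33.090, 5.8346). ∠NWD = 59.6°, so WD runs at 10.0° + (180° − 59.6°) = 130.40° from the x-axis; with |WD| = 17.8, D = W + 17.8·(cos 130.40°, sin 130.40°) = (21.553, 19.390). WD ⟂ DL; with |DL| = 23.7 on the left of WD, L = D + 23.7·(-0.76154, -0.64812) = (3.5045, 4.0295). Then |NL| = |L − N| = 5.3403.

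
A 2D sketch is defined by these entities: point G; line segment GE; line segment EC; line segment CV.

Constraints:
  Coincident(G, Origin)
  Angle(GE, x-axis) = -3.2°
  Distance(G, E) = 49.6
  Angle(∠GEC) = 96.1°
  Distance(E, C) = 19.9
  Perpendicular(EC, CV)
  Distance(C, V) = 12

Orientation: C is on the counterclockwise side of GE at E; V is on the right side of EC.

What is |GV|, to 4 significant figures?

66.28

∠GEC = 96.1°, so EC runs at -3.2° + (180° − 96.1°) = 80.70° from the x-axis; with |EC| = 19.9, C = E + 19.9·(cos 80.70°, sin 80.70°) = (52.74, 16.87). EC ⟂ CV; with |CV| = 12.0 on the right of EC, V = C + 12.0·(0.9869, -0.1616) = (64.58, 14.93). Then |GV| = |V − G| = 66.28.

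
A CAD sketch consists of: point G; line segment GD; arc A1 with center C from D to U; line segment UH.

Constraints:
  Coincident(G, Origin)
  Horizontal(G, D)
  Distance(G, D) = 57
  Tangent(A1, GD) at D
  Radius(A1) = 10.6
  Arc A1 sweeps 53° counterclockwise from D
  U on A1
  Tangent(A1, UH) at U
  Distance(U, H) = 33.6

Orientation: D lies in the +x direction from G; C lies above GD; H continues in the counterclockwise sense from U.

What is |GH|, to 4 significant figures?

91.14

On A1, D sits at bearing -90° from C; a 53° counterclockwise sweep puts U at bearing -37°, so U = C + 10.6·(cos -37°, sin -37°) = (65.47, 4.221). The tangent condition forces CU to be normal to UH, so UH runs along (−sin -37°, cos -37°); with |UH| = 33.6, H = (85.69, 31.05). Then |GH| = |H − G| = 91.14.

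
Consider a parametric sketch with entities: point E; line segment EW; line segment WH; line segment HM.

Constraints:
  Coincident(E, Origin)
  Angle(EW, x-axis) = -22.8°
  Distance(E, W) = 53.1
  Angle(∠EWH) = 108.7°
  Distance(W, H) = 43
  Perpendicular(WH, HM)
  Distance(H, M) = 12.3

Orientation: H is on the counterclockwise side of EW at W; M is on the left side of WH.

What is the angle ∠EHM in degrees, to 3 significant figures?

50.0°

∠EWH = 108.7°, so WH runs at -22.8° + (180° − 108.7°) = 48.5° from the x-axis; with |WH| = 43.0, H = W + 43.0·(cos 48.5°, sin 48.5°) = (77.4, 11.6). WH ⟂ HM; with |HM| = 12.3 on the left of WH, M = H + 12.3·(-0.749, 0.663) = (68.2, 19.8). Then cos ∠EHM = HE·HM / (|HE||HM|), giving 50.0°.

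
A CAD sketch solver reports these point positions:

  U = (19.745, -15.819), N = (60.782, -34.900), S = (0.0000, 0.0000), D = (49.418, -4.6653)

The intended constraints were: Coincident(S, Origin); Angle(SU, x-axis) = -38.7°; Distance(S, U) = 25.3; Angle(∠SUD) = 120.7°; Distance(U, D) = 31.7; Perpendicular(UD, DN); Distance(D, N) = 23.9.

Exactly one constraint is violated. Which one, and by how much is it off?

Distance(D, N) = 23.9 — off by 8.40.

S = (0.00, 0.00) ✓; SU at -38.70° ✓; |SU| = 25.30 ✓; ∠SUD = 120.7° ✓; |UD| = 31.70 ✓; ∠(UD, DN) = 90.00° ✓; |DN| = 32.30 ✗.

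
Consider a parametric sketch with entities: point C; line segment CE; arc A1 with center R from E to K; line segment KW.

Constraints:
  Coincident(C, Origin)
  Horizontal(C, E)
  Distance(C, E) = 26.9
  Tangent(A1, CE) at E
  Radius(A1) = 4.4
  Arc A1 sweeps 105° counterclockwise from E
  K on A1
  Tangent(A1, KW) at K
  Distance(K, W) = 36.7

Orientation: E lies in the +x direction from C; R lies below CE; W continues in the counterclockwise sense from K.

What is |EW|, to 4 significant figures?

41.32

C is at the origin; CE is horizontal with |CE| = 26.9 and E on the +x side, so E = (26.90, 0.000). Tangency of A1 to CE means the radius RE is perpendicular to CE, so R = E + (0, -4.4) = (26.90, -4.400). On A1, E sits at bearing 90° from R; a 105° counterclockwise sweep puts K at bearing 195°, so K = R + 4.4·(cos 195°, sin 195°) = (22.65, -5.539). The tangent condition forces RK to be normal to KW, so KW runs along (−sin 195°, cos 195°); with |KW| = 36.7, W = (32.15, -40.99). Then |EW| = |W − E| = 41.32.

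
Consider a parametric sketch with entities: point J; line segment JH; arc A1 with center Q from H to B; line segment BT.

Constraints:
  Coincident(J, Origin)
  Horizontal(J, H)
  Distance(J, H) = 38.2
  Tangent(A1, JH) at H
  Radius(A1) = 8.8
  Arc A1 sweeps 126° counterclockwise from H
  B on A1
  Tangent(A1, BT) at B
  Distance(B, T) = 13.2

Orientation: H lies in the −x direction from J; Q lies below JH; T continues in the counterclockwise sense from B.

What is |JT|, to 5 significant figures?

44.928

J is at the origin; J and H share the same y with |JH| = 38.2 and H on the −x side, so H = (-38.200, 0.0000). The tangent condition forces QH to be normal to JH, so Q = H + (0, -8.8) = (-38.200, -8.8000). On A1, H sits at bearing 90° from Q; a 126° counterclockwise sweep puts B at bearing 216°, so B = Q + 8.8·(cos 216°, sin 216°) = (-45.319, -13.973). A1 meets BT tangentially, so QB is at right angles to BT, so BT runs along (−sin 216°, cos 216°); with |BT| = 13.2, T = (-37.561, -24.652). Then |JT| = |T − J| = 44.928.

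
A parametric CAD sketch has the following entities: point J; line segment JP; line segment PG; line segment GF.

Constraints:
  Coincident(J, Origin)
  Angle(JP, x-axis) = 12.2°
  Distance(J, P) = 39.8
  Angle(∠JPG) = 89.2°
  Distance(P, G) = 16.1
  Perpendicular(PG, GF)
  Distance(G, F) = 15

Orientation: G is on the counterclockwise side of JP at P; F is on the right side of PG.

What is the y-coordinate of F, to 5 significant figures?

27.472

∠JPG = 89.2°, so PG runs at 12.2° + (180° − 89.2°) = 103.00° from the x-axis; with |PG| = 16.1, G = P + 16.1·(cos 103.00°, sin 103.00°) = (35.279, 24.098). The perpendicularity gives GF at right angles to PG; with |GF| = 15.0 on the right of PG, F = G + 15.0·(0.97437, 0.22495) = (49.895, 27.472). So F.y = 27.472.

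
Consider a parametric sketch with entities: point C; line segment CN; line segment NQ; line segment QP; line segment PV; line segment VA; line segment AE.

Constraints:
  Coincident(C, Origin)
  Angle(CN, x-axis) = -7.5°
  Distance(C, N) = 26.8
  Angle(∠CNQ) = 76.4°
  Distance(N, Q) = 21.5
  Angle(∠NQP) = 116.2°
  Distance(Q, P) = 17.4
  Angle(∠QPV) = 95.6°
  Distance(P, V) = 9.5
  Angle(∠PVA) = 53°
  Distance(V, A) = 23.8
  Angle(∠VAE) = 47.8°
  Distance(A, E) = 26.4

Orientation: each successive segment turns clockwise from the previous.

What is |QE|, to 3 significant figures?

25.6

C is at the origin; CN runs at -7.5° with length 26.8, so N = (26.6, -3.50). ∠CNQ = 76.4° gives NQ at -111° from the x-axis; with |NQ| = 21.5, Q = (18.8, -23.6). ∠NQP = 116.2° gives QP at -175° from the x-axis; with |QP| = 17.4, P = (1.50, -25.1). ∠QPV = 95.6° gives PV at 101° from the x-axis; with |PV| = 9.5, V = (-0.264, -15.8). ∠PVA = 53.0° gives VA at -26.3° from the x-axis; with |VA| = 23.8, A = (21.1, -26.3). ∠VAE = 47.8° gives AE at -158° from the x-axis; with |AE| = 26.4, E = (-3.49, -36.0). Then |QE| = |E − Q| = 25.6.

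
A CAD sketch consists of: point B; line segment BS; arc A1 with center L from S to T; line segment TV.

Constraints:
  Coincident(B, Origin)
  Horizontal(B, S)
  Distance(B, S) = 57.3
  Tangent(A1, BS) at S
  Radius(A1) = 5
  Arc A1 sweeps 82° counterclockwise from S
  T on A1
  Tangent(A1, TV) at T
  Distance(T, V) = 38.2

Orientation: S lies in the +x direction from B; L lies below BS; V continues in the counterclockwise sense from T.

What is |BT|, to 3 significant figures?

52.5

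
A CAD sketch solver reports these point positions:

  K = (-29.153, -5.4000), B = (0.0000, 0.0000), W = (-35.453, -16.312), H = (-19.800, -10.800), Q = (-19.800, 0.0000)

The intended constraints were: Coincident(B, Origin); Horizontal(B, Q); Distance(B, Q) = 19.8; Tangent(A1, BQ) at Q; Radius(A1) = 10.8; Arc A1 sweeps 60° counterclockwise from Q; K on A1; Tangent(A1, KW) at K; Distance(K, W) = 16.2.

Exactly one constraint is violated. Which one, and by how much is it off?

Distance(K, W) = 16.2 — off by 3.60.

B = (0.00, 0.00) ✓; B.y = 0.00, Q.y = 0.00 ✓; |BQ| = 19.80 ✓; ∠(HQ, QB) = 90.00° ✓; |HQ| = 10.80 ✓; bearing(H→K) − bearing(H→Q) = 60.00° ✓; |HK| = 10.80 ✓; ∠(HK, KW) = 90.00° ✓; |KW| = 12.60 ✗.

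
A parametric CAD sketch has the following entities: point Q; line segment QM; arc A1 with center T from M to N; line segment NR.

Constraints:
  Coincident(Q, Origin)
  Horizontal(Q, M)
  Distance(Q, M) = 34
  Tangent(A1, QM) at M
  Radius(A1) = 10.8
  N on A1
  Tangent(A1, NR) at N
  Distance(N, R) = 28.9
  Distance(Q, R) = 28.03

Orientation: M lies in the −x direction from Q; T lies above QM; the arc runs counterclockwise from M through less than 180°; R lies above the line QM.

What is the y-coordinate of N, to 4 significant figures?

4.159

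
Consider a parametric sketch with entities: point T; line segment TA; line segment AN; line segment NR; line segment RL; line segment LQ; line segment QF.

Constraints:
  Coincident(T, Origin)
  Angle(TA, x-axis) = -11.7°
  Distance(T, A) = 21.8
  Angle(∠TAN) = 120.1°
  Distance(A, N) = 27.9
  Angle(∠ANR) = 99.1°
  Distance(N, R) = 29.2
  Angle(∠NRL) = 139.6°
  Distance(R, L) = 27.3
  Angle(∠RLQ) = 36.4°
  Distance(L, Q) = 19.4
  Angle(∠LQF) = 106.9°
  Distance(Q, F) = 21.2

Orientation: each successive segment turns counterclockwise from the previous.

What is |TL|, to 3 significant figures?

44.3

∠ANR = 99.1° gives NR at 129° from the x-axis; with |NR| = 29.2, R = (21.5, 39.0). ∠NRL = 139.6° gives RL at 170° from the x-axis; with |RL| = 27.3, L = (-5.32, 44.0). Then |TL| = |L − T| = 44.3.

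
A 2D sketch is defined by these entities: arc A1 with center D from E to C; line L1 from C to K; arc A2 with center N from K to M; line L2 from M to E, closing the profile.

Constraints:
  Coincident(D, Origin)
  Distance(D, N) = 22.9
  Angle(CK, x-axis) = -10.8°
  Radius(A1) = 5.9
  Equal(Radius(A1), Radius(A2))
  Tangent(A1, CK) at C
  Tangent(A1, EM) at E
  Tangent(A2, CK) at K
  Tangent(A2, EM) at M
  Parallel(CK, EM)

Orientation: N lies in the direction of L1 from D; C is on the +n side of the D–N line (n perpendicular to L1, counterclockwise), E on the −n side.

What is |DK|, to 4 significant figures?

23.65

The slot axis is L1's direction at -10.8°, so u = (cos -10.8°, sin -10.8°) = (0.9823, -0.1874) and n = (−sin -10.8°, cos -10.8°) = (0.1874, 0.9823). D is at the origin and N lies 22.9 along u from D, so N = 22.9·u = (22.49, -4.291). Tangency of A1 to both parallel lines with radius 5.9 puts C and E at D ± 5.9·n: C = (1.106, 5.795), E = (-1.106, -5.795). Equal radii place K and M the same way about N: K = N + 5.9·n = (23.60, 1.504), M = N − 5.9·n = (21.39, -10.09). Then |DK| = |K − D| = 23.65.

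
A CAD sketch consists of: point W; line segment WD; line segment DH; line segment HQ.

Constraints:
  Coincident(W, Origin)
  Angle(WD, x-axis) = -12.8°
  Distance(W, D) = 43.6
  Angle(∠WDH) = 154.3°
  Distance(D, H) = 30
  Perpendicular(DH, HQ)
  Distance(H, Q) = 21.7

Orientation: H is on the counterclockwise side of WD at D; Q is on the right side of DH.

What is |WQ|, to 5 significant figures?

80.310

W is at the origin; WD runs at -12.8° with length 43.6, so D = 43.6·(cos -12.8°, sin -12.8°) = (42.517, -9.6595). ∠WDH = 154.3°, so DH runs at -12.8° + (180° − 154.3°) = 12.900° from the x-axis; with |DH| = 30.0, H = D + 30.0·(cos 12.900°, sin 12.900°) = (71.759, -2.9620). DH ⟂ HQ; with |HQ| = 21.7 on the right of DH, Q = H + 21.7·(0.22325, -0.97476) = (76.604, -24.114). Then |WQ| = |Q − W| = 80.310.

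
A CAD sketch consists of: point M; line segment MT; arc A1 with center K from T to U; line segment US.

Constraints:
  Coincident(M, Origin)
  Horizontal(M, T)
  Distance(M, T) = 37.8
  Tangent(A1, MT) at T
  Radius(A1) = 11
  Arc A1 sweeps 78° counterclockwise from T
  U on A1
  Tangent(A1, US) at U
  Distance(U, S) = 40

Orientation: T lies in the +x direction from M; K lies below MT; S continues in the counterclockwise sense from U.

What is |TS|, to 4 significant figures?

51.50

M is at the origin; MT is horizontal with |MT| = 37.8 and T on the +x side, so T = (37.80, 0.000). A1 meets MT tangentially, so KT is at right angles to MT, so K = T + (0, -11) = (37.80, -11.00). On A1, T sits at bearing 90° from K; a 78° counterclockwise sweep puts U at bearing 168°, so U = K + 11.0·(cos 168°, sin 168°) = (27.04, -8.713). A1 meets US tangentially, so KU is at right angles to US, so US runs along (−sin 168°, cos 168°); with |US| = 40.0, S = (18.72, -47.84). Then |TS| = |S − T| = 51.50.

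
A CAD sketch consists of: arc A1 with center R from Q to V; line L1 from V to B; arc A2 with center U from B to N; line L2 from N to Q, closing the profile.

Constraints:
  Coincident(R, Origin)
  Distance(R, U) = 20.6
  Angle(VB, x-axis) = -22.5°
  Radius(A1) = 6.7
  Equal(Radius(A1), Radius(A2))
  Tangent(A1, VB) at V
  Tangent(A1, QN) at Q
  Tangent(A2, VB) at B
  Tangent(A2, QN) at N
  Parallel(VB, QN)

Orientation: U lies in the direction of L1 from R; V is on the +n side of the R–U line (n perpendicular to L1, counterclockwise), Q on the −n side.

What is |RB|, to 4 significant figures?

21.66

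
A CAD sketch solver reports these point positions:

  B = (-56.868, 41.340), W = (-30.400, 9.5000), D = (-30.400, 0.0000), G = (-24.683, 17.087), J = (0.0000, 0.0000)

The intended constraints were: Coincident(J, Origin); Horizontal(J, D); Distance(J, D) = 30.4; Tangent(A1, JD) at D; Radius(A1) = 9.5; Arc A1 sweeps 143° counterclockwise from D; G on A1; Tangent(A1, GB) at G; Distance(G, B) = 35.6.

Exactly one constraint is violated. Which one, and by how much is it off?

Distance(G, B) = 35.6 — off by 4.70.

J = (0.00, 0.00) ✓; J.y = 0.00, D.y = 0.00 ✓; |JD| = 30.40 ✓; ∠(WD, DJ) = 90.00° ✓; |WD| = 9.500 ✓; bearing(W→G) − bearing(W→D) = 143.0° ✓; |WG| = 9.500 ✓; ∠(WG, GB) = 90.00° ✓; |GB| = 40.30 ✗.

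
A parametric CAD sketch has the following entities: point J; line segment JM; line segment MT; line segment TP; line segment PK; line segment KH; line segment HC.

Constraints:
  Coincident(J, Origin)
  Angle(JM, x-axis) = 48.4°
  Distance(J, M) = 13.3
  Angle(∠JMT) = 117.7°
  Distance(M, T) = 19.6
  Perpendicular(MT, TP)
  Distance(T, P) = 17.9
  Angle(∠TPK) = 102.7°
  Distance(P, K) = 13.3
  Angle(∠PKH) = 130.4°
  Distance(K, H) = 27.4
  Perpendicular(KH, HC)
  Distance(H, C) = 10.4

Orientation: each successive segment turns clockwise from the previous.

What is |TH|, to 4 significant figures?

35.16

J is at the origin; JM runs at 48.4° with length 13.3, so M = (8.830, 9.946). ∠JMT = 117.7° gives MT at -13.90° from the x-axis; with |MT| = 19.6, T = (27.86, 5.237). MT ⟂ TP, so TP runs at -103.9°; with |TP| = 17.9, P = (23.56, -12.14). ∠TPK = 102.7° gives PK at 178.8° from the x-axis; with |PK| = 13.3, K = (10.26, -11.86). ∠PKH = 130.4° gives KH at 129.2° from the x-axis; with |KH| = 27.4, H = (-7.059, 9.373). Then |TH| = |H − T| = 35.16.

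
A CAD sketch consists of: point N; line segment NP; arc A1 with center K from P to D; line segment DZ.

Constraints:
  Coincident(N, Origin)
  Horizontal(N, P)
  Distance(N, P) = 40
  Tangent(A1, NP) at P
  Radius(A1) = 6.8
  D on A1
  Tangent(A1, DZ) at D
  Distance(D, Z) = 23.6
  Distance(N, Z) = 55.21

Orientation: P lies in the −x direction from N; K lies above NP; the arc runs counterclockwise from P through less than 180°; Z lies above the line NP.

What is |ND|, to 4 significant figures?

35.61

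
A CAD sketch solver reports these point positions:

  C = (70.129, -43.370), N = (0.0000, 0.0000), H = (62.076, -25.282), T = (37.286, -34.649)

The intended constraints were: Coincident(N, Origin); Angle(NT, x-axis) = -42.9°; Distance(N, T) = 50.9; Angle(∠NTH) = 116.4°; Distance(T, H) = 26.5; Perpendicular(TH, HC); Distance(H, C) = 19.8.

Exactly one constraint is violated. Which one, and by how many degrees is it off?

Perpendicular(TH, HC) — off by 3.30°.

N = (0.00, 0.00) ✓; NT at -42.90° ✓; |NT| = 50.90 ✓; ∠NTH = 116.4° ✓; |TH| = 26.50 ✓; ∠(TH, HC) = 86.70° ✗; |HC| = 19.80 ✓.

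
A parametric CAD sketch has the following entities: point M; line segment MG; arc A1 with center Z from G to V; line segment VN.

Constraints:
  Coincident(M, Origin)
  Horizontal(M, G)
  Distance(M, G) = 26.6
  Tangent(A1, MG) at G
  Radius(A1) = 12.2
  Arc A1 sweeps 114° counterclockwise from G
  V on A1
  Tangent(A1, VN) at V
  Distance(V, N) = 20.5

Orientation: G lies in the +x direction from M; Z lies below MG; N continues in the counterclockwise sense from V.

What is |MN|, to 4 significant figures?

43.06

On A1, G sits at bearing 90° from Z; a 114° counterclockwise sweep puts V at bearing 204°, so V = Z + 12.2·(cos 204°, sin 204°) = (15.45, -17.16). Tangency of A1 to VN means the radius ZV is perpendicular to VN, so VN runs along (−sin 204°, cos 204°); with |VN| = 20.5, N = (23.79, -35.89). Then |MN| = |N − M| = 43.06.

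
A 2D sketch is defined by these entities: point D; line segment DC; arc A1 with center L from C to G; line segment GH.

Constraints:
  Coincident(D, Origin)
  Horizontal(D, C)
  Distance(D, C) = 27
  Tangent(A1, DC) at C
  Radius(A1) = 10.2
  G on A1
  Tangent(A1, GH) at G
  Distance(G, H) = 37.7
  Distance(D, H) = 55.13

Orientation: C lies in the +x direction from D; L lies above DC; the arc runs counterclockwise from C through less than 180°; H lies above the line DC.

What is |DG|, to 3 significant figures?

39.1

D is at the origin; DC is horizontal with |DC| = 27.0 and C on the +x side, so C = (27.0, 0.00). A1 meets DC tangentially, so LC is at right angles to DC, so L = C + (0, 10.2) = (27.0, 10.2). Since LG ⟂ GH (tangency), |LH| = √(10.2² + 37.7²) = 39.1 regardless of where G sits on A1. So H lies on both circle(D, 55.13) and circle(L, 39.1); the above-DC intersection is H = (24.9, 49.2). G is the foot of the tangent from H: G = (36.7, 13.4).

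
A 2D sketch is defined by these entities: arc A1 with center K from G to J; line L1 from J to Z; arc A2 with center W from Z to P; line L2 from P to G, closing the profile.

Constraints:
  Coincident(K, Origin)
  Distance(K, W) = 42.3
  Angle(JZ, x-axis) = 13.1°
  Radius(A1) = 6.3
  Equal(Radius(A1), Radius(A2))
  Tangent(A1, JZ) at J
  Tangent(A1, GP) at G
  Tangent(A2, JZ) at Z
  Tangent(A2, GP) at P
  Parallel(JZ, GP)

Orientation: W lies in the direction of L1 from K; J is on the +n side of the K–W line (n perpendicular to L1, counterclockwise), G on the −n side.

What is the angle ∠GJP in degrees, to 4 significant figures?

73.41°

Tangency of A1 to both parallel lines with radius 6.3 puts J and G at K ± 6.3·n: J = (-1.428, 6.136), G = (1.428, -6.136). Equal radii place Z and P the same way about W: Z = W + 6.3·n = (39.77, 15.72), P = W − 6.3·n = (42.63, 3.451). Then cos ∠GJP = JG·JP / (|JG||JP|), giving 73.41°.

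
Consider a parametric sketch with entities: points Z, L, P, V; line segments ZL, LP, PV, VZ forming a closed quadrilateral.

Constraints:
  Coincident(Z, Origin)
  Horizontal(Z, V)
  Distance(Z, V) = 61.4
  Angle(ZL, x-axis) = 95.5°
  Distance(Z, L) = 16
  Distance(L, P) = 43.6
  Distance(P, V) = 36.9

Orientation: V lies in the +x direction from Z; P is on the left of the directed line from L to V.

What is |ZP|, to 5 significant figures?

49.751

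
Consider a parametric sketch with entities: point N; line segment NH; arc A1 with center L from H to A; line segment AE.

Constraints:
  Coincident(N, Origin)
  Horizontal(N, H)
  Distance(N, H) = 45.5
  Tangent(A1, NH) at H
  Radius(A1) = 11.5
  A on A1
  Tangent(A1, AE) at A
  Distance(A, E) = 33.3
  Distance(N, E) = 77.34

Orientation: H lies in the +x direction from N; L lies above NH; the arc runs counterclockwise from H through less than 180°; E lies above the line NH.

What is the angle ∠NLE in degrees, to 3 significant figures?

140°

Checks: ∠(LH, HN) = 90.00° ✓; |LH| = 11.50 ✓; |LA| = 11.50 ✓; ∠(LA, AE) = 90.00° ✓; |AE| = 33.30 ✓; |NE| = 77.34 ✓.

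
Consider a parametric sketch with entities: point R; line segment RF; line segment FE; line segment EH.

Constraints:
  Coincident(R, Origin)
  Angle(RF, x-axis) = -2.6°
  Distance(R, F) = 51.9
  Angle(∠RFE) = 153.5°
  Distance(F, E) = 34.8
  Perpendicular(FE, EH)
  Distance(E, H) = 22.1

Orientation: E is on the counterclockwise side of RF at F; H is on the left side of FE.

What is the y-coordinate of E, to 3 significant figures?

11.7

R is at the origin; RF runs at -2.6° with length 51.9, so F = 51.9·(cos -2.6°, sin -2.6°) = (51.8, -2.35). ∠RFE = 153.5°, so FE runs at -2.6° + (180° − 153.5°) = 23.9° from the x-axis; with |FE| = 34.8, E = F + 34.8·(cos 23.9°, sin 23.9°) = (83.7, 11.7). So E.y = 11.7.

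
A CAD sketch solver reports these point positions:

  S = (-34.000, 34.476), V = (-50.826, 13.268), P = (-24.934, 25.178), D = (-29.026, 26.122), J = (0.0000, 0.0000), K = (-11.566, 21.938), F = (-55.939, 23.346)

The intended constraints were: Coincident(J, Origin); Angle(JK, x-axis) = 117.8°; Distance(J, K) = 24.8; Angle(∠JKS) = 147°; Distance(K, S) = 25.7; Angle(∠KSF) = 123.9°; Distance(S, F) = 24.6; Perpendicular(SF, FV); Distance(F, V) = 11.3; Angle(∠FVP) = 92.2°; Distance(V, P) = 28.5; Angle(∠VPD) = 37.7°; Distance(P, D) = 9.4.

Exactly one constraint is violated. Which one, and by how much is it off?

Distance(P, D) = 9.4 — off by 5.20.

J = (0.00, 0.00) ✓; JK at 117.8° ✓; |JK| = 24.80 ✓; ∠JKS = 147.0° ✓; |KS| = 25.70 ✓; ∠KSF = 123.9° ✓; |SF| = 24.60 ✓; ∠(SF, FV) = 90.00° ✓; |FV| = 11.30 ✓; ∠FVP = 92.20° ✓; |VP| = 28.50 ✓; ∠VPD = 37.69° ✓; |PD| = 4.199 ✗.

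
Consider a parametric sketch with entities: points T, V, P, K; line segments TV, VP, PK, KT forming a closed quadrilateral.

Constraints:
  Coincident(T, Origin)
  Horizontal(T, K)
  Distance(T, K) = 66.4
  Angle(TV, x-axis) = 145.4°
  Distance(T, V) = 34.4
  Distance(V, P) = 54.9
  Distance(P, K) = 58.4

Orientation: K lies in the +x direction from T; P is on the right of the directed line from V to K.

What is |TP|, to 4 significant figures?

21.74

Checks: |VP| = 54.90 ✓; |PK| = 58.40 ✓.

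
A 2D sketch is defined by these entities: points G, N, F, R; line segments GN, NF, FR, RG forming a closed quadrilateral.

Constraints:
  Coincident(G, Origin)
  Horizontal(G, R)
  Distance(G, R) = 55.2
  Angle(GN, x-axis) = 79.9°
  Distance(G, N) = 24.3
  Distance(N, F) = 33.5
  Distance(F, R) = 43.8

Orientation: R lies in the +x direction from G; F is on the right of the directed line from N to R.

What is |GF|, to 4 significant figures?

14.98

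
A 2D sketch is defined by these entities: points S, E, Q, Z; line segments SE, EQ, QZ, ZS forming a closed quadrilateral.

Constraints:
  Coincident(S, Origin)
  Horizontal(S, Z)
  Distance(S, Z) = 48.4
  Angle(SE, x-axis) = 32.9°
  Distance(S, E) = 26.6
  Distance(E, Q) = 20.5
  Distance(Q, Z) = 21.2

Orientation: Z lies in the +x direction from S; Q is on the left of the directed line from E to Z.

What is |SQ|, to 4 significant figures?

46.62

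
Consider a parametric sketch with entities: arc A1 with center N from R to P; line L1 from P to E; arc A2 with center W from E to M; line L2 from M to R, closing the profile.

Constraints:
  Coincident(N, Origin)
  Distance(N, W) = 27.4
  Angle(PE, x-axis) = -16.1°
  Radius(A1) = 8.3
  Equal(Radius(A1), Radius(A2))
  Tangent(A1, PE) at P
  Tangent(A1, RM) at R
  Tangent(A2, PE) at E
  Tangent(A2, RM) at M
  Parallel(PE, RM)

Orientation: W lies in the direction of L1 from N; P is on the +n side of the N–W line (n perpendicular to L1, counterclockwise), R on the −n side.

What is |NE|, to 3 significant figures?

28.6

The slot axis is L1's direction at -16.1°, so u = (cos -16.1°, sin -16.1°) = (0.961, -0.277) and n = (−sin -16.1°, cos -16.1°) = (0.277, 0.961). N is at the origin and W lies 27.4 along u from N, so W = 27.4·u = (26.3, -7.60). Tangency of A1 to both parallel lines with radius 8.3 puts P and R at N ± 8.3·n: P = (2.30, 7.97), R = (-2.30, -7.97). Equal radii place E and M the same way about W: E = W + 8.3·n = (28.6, 0.376), M = W − 8.3·n = (24.0, -15.6). Then |NE| = |E − N| = 28.6.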